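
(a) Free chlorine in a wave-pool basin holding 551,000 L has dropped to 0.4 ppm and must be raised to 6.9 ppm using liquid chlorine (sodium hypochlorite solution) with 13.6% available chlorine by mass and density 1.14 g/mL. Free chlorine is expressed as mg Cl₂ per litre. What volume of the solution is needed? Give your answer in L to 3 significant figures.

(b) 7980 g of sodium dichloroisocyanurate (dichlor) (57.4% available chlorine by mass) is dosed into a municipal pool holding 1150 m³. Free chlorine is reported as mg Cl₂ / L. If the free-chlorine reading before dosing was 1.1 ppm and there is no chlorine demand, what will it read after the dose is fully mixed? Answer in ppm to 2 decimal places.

(a) 23.1 L; (b) 5.08 ppm

(a) Chlorine deficit: 6.9 − 0.4 = 6.5 ppm = 6.5 mg/L as Cl₂.
(a) Cl₂ equivalent needed: 6.5 mg/L × 551,000 L = 3,582,000 mg = 3582 g.
(a) Product at 13.6% available chlorine: 3582 / 0.136 = 26,330 g.
(a) Volume at density 1.14 g/mL: 26,330 g ÷ 1.14 g/mL = 23,100 mL.

(b) Volume: 1150 m³ = 1,150,000 L.
(b) Available chlorine delivered: 7980 g × 0.574 = 4581 g as Cl₂.
(b) Concentration rise: 4581 g / 1,150,000 L = 3.983 mg/L = 3.98 ppm.
(b) Final FC: 1.1 + 3.98 = 5.08 ppm.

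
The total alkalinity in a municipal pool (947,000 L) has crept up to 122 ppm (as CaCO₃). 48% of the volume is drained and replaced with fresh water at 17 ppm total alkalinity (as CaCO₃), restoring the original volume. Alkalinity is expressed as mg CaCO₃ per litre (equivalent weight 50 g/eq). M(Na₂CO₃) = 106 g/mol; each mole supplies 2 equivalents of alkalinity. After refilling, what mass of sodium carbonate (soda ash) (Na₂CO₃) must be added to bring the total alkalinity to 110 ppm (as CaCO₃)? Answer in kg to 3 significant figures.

38.5 kg

After draining 48% and refilling: 122 × 0.52 + 17 × 0.48 = 71.6 ppm.
Deficit to target: 110 − 71.6 = 38.4 mg/L.
As CaCO₃: 38.4 mg/L × 947,000 L = 36,360 g; ÷ 50 g/eq ÷ 2 = 363.6 mol Na₂CO₃.
Mass: 363.6 × 106 = 38,550 g.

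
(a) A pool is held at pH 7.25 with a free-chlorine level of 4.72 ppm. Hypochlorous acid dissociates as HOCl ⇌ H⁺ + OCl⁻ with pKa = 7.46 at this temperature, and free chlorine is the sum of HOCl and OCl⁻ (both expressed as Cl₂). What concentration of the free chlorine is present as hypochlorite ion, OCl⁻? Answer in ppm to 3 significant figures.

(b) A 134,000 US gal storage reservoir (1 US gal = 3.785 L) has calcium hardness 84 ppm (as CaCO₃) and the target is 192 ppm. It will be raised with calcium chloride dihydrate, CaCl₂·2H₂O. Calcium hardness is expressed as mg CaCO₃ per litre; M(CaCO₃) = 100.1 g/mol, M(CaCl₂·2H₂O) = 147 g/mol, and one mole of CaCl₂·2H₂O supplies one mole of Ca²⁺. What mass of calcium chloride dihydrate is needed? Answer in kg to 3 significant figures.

(a) [OCl⁻]/[HOCl] = 10^(pH − pKa) = 10^(7.25 − 7.46) = 10^-0.21 = 0.6166.
(a) Fraction as HOCl = 1 / (1 + 0.6166) = 0.6186.
(a) OCl⁻ = (1 − 0.6186) × 4.72 ppm = 1.8 ppm.

(b) Volume: 134,000 US gal × 3.785 L/gal = 507,190 L.
(b) Hardness to add: (192 − 84) = 108 mg/L as CaCO₃ × 507,190 L = 54,780 g as CaCO₃.
(b) Moles of Ca²⁺ (1 mol Ca²⁺ ≡ 1 mol CaCO₃): 54,780 / 100.1 g/mol = 547.2 mol.
(b) Mass of CaCl₂·2H₂O: 547.2 × 147 = 80,440 g.

(a) 1.80 ppm; (b) 80.4 kg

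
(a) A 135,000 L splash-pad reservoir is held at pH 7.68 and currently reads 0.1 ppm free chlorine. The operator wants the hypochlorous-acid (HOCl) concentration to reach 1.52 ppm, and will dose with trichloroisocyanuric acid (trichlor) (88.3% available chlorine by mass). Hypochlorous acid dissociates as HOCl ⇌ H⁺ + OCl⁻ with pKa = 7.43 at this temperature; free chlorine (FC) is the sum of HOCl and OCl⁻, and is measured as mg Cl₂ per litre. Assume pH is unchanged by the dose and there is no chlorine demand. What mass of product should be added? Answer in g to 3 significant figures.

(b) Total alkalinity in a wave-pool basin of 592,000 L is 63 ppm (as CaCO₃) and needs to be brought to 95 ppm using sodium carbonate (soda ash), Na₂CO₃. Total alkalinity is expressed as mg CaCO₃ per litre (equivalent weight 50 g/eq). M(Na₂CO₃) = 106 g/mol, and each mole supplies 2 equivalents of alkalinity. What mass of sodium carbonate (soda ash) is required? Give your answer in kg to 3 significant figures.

(a) 630 g; (b) 20.1 kg

(a) [OCl⁻]/[HOCl] = 10^(pH − pKa) = 10^(7.68 − 7.43) = 1.778; fraction as HOCl = 1/(1 + 1.778) = 0.3599.
(a) Free chlorine required for 1.52 ppm HOCl: 1.52 / 0.3599 = 4.223 ppm.
(a) FC to add: 4.223 − 0.1 = 4.123 mg/L as Cl₂.
(a) Cl₂ equivalent: 4.123 mg/L × 135,000 L = 556.6 g.
(a) Product at 88.3% available Cl: 556.6 / 0.883 = 630.4 g.

(b) Alkalinity to add: (95 − 63) = 32 mg/L as CaCO₃ × 592,000 L = 18,940 g as CaCO₃.
(b) Equivalents: 18,940 g ÷ 50 g/eq = 378.9 eq.
(b) Each mole of Na₂CO₃ supplies 2 eq, so 378.9 / 2 = 189.4 mol.
(b) Mass: 189.4 mol × 106 g/mol = 20,080 g.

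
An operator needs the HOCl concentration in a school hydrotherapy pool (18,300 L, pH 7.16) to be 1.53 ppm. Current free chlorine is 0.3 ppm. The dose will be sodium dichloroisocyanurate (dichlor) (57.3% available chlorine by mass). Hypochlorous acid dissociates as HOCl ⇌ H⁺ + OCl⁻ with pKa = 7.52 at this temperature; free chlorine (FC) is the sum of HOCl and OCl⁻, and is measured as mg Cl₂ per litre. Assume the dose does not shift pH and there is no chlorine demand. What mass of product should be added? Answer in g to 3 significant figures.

60.6 g

[OCl⁻]/[HOCl] = 10^(pH − pKa) = 10^(7.16 − 7.52) = 0.4365; fraction as HOCl = 1/(1 + 0.4365) = 0.6961.
Free chlorine required for 1.53 ppm HOCl: 1.53 / 0.6961 = 2.198 ppm.
FC to add: 2.198 − 0.3 = 1.898 mg/L as Cl₂.
Cl₂ equivalent: 1.898 mg/L × 18,300 L = 34.73 g.
Product at 57.3% available Cl: 34.73 / 0.573 = 60.61 g.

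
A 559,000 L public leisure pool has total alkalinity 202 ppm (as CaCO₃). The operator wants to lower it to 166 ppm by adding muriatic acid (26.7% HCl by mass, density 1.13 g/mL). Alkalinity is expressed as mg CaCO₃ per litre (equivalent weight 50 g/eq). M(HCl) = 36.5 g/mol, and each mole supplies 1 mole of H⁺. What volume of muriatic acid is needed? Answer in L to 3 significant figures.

48.7 L

Alkalinity to neutralize: (202 − 166) = 36 mg/L as CaCO₃ × 559,000 L = 20,120 g as CaCO₃.
Equivalents of H⁺ required: 20,120 ÷ 50 g/eq = 402.5 eq = 402.5 mol HCl.
Mass of HCl: 402.5 × 36.5 = 14,690 g.
Mass of 26.7% solution: 14,690 / 0.267 = 55,020 g.
Volume: 55,020 g ÷ 1.13 g/mL = 48,690 mL.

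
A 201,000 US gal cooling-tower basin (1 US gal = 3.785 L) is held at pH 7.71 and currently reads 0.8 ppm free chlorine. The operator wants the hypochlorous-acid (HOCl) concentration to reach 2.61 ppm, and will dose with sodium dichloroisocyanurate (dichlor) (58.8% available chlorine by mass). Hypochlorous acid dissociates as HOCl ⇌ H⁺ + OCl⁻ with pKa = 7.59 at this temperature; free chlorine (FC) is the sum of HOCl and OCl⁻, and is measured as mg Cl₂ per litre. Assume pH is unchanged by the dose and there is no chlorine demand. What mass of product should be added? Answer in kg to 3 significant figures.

6.79 kg

Volume: 201,000 US gal × 3.785 L/gal = 760,785 L.
[OCl⁻]/[HOCl] = 10^(pH − pKa) = 10^(7.71 − 7.59) = 1.318; fraction as HOCl = 1/(1 + 1.318) = 0.4314.
Free chlorine required for 2.61 ppm HOCl: 2.61 / 0.4314 = 6.051 ppm.
FC to add: 6.051 − 0.8 = 5.251 mg/L as Cl₂.
Cl₂ equivalent: 5.251 mg/L × 760,785 L = 3995 g.
Product at 58.8% available Cl: 3995 / 0.588 = 6794 g.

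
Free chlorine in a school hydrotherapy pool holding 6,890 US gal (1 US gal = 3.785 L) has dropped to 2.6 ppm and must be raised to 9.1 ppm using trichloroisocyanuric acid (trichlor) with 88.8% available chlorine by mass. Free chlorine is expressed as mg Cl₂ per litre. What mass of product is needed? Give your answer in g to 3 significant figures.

Volume: 6,890 US gal × 3.785 L/gal = 26,079 L.
Chlorine deficit: 9.1 − 2.6 = 6.5 ppm = 6.5 mg/L as Cl₂.
Cl₂ equivalent needed: 6.5 mg/L × 26,079 L = 169,500 mg = 169.5 g.
Product at 88.8% available chlorine: 169.5 / 0.888 = 190.9 g.

191 g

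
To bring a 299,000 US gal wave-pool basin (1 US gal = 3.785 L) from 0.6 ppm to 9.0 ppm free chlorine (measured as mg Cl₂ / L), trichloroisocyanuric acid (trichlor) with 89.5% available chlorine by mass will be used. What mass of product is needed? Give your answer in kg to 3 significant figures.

Volume: 299,000 US gal × 3.785 L/gal = 1,131,715 L.
Chlorine deficit: 9.0 − 0.6 = 8.4 ppm = 8.4 mg/L as Cl₂.
Cl₂ equivalent needed: 8.4 mg/L × 1,131,715 L = 9,506,000 mg = 9506 g.
Product at 89.5% available chlorine: 9506 / 0.895 = 10,620 g.

10.6 kg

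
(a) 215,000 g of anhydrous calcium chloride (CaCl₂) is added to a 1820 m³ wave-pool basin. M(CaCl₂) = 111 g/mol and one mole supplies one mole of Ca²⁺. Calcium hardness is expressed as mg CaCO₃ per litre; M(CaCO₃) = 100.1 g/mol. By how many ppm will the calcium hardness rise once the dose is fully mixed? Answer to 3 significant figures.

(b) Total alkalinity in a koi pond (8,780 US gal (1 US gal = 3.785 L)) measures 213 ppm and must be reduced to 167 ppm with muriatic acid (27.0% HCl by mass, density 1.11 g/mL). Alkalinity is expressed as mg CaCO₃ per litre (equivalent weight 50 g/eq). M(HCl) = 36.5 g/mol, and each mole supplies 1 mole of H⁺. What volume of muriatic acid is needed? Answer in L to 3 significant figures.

(a) 107 ppm; (b) 3.72 L

(a) Volume: 1820 m³ = 1,820,000 L.
(a) Moles of Ca²⁺: 215,000 g ÷ 111 g/mol = 1937 mol.
(a) As CaCO₃: 1937 mol × 100.1 g/mol = 193,900 g.
(a) Rise: 193,900 g / 1,820,000 L × 1000 = 106.5 mg/L.

(b) Volume: 8,780 US gal × 3.785 L/gal = 33,232 L.
(b) Alkalinity to neutralize: (213 − 167) = 46 mg/L as CaCO₃ × 33,232 L = 1529 g as CaCO₃.
(b) Equivalents of H⁺ required: 1529 ÷ 50 g/eq = 30.57 eq = 30.57 mol HCl.
(b) Mass of HCl: 30.57 × 36.5 = 1116 g.
(b) Mass of 27.0% solution: 1116 / 0.27 = 4133 g.
(b) Volume: 4133 g ÷ 1.11 g/mL = 3724 mL.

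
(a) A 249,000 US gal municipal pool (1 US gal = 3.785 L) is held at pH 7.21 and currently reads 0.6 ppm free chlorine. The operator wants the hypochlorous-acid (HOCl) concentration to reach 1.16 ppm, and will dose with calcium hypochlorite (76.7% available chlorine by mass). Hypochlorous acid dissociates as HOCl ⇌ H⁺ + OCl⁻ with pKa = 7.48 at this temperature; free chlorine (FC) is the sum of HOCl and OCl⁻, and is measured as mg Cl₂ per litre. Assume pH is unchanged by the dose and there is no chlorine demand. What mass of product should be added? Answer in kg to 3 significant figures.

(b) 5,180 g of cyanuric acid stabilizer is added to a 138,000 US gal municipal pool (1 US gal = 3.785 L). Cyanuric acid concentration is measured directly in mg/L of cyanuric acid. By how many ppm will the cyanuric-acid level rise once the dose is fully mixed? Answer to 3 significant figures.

(a) 1.45 kg; (b) 9.92 ppm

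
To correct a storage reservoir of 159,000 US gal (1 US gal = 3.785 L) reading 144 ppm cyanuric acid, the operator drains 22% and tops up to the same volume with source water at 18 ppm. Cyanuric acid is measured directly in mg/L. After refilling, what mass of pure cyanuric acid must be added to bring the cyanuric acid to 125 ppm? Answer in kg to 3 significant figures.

Volume: 159,000 US gal × 3.785 L/gal = 601,815 L.
After draining 22% and refilling: 144 × 0.78 + 18 × 0.22 = 116.28 ppm.
Deficit to target: 125 − 116.28 = 8.72 mg/L.
Mass: 8.72 mg/L × 601,815 L = 5248 g cyanuric acid.

5.25 kg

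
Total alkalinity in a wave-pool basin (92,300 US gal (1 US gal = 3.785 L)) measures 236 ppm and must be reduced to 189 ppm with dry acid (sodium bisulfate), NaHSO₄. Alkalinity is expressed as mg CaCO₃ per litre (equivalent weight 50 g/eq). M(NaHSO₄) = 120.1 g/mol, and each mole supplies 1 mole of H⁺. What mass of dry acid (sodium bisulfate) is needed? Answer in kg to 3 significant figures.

Volume: 92,300 US gal × 3.785 L/gal = 349,356 L.
Alkalinity to neutralize: (236 − 189) = 47 mg/L as CaCO₃ × 349,356 L = 16,420 g as CaCO₃.
Equivalents of H⁺ required: 16,420 ÷ 50 g/eq = 328.4 eq = 328.4 mol NaHSO₄.
Mass of NaHSO₄: 328.4 × 120.1 = 39,440 g.

39.4 kg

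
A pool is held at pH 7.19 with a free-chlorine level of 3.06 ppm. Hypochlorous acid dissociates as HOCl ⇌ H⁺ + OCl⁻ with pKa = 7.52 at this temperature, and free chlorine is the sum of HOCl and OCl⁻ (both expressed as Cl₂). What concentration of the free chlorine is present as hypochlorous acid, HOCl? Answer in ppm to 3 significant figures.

2.08 ppm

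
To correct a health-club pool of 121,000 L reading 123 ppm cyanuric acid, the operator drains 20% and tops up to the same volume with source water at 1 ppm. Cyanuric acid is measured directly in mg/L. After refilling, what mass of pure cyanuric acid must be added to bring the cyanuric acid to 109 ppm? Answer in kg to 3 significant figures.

After draining 20% and refilling: 123 × 0.80 + 1 × 0.20 = 98.6 ppm.
Deficit to target: 109 − 98.6 = 10.4 mg/L.
Mass: 10.4 mg/L × 121,000 L = 1258 g cyanuric acid.

1.26 kg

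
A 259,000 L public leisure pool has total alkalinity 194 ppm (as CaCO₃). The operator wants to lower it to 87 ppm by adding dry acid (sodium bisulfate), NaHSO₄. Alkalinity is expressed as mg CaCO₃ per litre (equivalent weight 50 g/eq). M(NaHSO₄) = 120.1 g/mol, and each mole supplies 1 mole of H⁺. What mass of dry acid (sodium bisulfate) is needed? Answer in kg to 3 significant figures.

Alkalinity to neutralize: (194 − 87) = 107 mg/L as CaCO₃ × 259,000 L = 27,710 g as CaCO₃.
Equivalents of H⁺ required: 27,710 ÷ 50 g/eq = 554.3 eq = 554.3 mol NaHSO₄.
Mass of NaHSO₄: 554.3 × 120.1 = 66,570 g.

66.6 kg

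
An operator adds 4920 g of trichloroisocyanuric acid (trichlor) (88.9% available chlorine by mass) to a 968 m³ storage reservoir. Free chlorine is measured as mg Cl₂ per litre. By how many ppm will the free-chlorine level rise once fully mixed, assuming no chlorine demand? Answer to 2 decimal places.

4.52 ppm

Volume: 968 m³ = 968,000 L.
Available chlorine delivered: 4920 g × 0.889 = 4374 g as Cl₂.
Concentration rise: 4374 g / 968,000 L = 4.518 mg/L = 4.52 ppm.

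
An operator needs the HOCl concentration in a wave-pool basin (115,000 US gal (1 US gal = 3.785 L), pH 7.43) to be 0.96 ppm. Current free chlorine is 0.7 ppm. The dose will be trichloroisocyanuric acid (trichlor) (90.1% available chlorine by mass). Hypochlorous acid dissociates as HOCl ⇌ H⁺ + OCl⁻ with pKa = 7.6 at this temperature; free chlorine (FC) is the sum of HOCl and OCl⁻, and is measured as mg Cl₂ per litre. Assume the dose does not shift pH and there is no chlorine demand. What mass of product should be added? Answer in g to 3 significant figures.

439 g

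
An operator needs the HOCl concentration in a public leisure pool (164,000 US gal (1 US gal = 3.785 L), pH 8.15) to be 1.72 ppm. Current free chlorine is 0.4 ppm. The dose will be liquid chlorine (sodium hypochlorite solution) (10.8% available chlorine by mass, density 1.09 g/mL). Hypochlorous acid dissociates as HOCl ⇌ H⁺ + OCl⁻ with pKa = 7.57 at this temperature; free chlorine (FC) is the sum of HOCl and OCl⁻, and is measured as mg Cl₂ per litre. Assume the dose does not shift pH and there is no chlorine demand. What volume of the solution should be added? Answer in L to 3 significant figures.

Volume: 164,000 US gal × 3.785 L/gal = 620,740 L.
[OCl⁻]/[HOCl] = 10^(pH − pKa) = 10^(8.15 − 7.57) = 3.802; fraction as HOCl = 1/(1 + 3.802) = 0.2083.
Free chlorine required for 1.72 ppm HOCl: 1.72 / 0.2083 = 8.259 ppm.
FC to add: 8.259 − 0.4 = 7.859 mg/L as Cl₂.
Cl₂ equivalent: 7.859 mg/L × 620,740 L = 4879 g.
Product at 10.8% available Cl: 4879 / 0.108 = 45,170 g.
Volume: 45,170 g ÷ 1.09 g/mL = 41,440 mL.

41.4 L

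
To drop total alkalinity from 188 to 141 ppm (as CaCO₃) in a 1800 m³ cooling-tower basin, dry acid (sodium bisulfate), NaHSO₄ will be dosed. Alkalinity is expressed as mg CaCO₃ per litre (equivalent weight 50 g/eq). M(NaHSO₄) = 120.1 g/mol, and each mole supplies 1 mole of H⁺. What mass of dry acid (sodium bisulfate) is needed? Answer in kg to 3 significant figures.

203 kg

Volume: 1800 m³ = 1,800,000 L.
Alkalinity to neutralize: (188 − 141) = 47 mg/L as CaCO₃ × 1,800,000 L = 84,600 g as CaCO₃.
Equivalents of H⁺ required: 84,600 ÷ 50 g/eq = 1692 eq = 1692 mol NaHSO₄.
Mass of NaHSO₄: 1692 × 120.1 = 203,200 g.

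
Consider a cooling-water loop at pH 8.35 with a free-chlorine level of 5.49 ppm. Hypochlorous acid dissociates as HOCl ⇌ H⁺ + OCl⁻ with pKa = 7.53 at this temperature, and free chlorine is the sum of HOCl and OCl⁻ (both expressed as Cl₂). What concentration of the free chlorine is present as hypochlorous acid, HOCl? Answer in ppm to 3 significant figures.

0.722 ppm

[OCl⁻]/[HOCl] = 10^(pH − pKa) = 10^(8.35 − 7.53) = 10^0.82 = 6.607.
Fraction as HOCl = 1 / (1 + 6.607) = 0.1315.
HOCl = 0.1315 × 5.49 ppm = 0.7217 ppm.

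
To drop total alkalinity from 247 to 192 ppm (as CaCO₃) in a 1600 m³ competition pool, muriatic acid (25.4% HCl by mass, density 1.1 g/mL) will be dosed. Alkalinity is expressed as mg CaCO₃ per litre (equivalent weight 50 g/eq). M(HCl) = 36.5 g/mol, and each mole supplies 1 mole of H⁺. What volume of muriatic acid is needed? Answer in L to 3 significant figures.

230 L

Volume: 1600 m³ = 1,600,000 L.
Alkalinity to neutralize: (247 − 192) = 55 mg/L as CaCO₃ × 1,600,000 L = 88,000 g as CaCO₃.
Equivalents of H⁺ required: 88,000 ÷ 50 g/eq = 1760 eq = 1760 mol HCl.
Mass of HCl: 1760 × 36.5 = 64,240 g.
Mass of 25.4% solution: 64,240 / 0.254 = 252,900 g.
Volume: 252,900 g ÷ 1.1 g/mL = 229,900 mL.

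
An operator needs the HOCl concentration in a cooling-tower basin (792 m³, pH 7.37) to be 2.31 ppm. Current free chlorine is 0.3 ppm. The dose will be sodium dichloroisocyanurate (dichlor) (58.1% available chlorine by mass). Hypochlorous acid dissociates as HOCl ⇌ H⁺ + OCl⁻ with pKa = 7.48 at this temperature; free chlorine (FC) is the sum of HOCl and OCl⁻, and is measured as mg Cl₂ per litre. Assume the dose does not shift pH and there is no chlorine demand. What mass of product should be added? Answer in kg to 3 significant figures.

5.18 kg

Volume: 792 m³ = 792,000 L.
[OCl⁻]/[HOCl] = 10^(pH − pKa) = 10^(7.37 − 7.48) = 0.7762; fraction as HOCl = 1/(1 + 0.7762) = 0.563.
Free chlorine required for 2.31 ppm HOCl: 2.31 / 0.563 = 4.103 ppm.
FC to add: 4.103 − 0.3 = 3.803 mg/L as Cl₂.
Cl₂ equivalent: 3.803 mg/L × 792,000 L = 3012 g.
Product at 58.1% available Cl: 3012 / 0.581 = 5184 g.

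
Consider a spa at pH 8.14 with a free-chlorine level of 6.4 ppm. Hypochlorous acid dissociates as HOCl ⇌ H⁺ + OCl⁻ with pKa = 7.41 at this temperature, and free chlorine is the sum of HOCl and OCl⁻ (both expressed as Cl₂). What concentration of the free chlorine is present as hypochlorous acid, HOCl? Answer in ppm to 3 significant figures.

[OCl⁻]/[HOCl] = 10^(pH − pKa) = 10^(8.14 − 7.41) = 10^0.73 = 5.37.
Fraction as HOCl = 1 / (1 + 5.37) = 0.157.
HOCl = 0.157 × 6.4 ppm = 1.005 ppm.

1.00 ppm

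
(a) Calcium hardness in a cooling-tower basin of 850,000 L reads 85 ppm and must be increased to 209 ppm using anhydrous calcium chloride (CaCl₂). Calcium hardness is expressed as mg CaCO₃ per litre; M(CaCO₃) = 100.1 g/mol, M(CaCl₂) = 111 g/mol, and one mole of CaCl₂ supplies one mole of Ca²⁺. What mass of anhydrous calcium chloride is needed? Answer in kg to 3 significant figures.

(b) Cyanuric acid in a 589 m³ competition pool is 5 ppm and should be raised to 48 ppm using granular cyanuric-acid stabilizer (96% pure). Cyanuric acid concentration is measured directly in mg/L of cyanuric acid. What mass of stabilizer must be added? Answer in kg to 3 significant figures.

(a) 117 kg; (b) 26.4 kg

(a) Hardness to add: (209 − 85) = 124 mg/L as CaCO₃ × 850,000 L = 105,400 g as CaCO₃.
(a) Moles of Ca²⁺ (1 mol Ca²⁺ ≡ 1 mol CaCO₃): 105,400 / 100.1 g/mol = 1053 mol.
(a) Mass of CaCl₂: 1053 × 111 = 116,900 g.

(b) Volume: 589 m³ = 589,000 L.
(b) CYA to add: (48 − 5) = 43 mg/L × 589,000 L = 25,330 g cyanuric acid.
(b) At 96% purity: 25,330 / 0.96 = 26,380 g product.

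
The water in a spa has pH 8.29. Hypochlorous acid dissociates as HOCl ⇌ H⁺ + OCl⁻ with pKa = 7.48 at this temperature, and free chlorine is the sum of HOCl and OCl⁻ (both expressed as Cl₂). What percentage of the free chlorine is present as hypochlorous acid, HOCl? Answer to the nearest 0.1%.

13.4%

[OCl⁻]/[HOCl] = 10^(pH − pKa) = 10^(8.29 − 7.48) = 10^0.81 = 6.457.
Fraction as HOCl = 1 / (1 + 6.457) = 0.1341.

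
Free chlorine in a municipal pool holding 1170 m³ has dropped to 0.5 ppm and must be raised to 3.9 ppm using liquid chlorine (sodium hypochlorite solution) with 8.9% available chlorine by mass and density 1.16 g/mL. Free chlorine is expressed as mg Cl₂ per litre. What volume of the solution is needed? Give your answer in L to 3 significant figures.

38.5 L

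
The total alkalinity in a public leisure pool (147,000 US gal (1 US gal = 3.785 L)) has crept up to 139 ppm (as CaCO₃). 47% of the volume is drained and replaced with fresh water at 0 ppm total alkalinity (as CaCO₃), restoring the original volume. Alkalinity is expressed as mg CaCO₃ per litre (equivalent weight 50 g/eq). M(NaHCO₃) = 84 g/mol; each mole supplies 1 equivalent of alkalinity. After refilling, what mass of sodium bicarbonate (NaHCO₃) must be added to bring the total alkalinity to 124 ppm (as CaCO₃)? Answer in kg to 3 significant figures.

47.0 kg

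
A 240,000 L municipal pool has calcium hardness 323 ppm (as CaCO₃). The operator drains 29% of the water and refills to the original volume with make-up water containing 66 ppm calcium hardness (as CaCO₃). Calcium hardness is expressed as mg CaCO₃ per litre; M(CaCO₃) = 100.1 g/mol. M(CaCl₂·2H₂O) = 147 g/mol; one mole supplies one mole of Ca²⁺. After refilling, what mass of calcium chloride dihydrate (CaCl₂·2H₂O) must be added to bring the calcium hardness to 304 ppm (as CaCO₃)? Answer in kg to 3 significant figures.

19.6 kg

After draining 29% and refilling: 323 × 0.71 + 66 × 0.29 = 248.47 ppm.
Deficit to target: 304 − 248.47 = 55.53 mg/L.
As CaCO₃: 55.53 mg/L × 240,000 L = 13,330 g; ÷ 100.1 = 133.1 mol Ca²⁺.
Mass: 133.1 × 147 = 19,570 g.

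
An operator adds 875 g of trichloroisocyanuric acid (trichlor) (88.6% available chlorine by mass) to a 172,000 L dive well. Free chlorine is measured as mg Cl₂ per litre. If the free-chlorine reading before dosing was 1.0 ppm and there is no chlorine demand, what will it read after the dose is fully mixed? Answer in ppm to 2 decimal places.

5.51 ppm

Available chlorine delivered: 875 g × 0.886 = 775.2 g as Cl₂.
Concentration rise: 775.2 g / 172,000 L = 4.507 mg/L = 4.51 ppm.
Final FC: 1.0 + 4.51 = 5.51 ppm.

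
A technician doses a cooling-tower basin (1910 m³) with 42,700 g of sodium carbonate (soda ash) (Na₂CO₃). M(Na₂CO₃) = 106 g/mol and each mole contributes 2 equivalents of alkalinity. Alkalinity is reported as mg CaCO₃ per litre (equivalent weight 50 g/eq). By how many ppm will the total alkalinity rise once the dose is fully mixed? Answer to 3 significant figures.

Volume: 1910 m³ = 1,910,000 L.
Moles of Na₂CO₃: 42,700 g ÷ 106 g/mol = 402.8 mol → 805.7 eq of alkalinity.
As CaCO₃: 805.7 eq × 50 g/eq = 40,280 g.
Rise: 40,280 g / 1,910,000 L × 1000 = 21.09 mg/L.

21.1 ppm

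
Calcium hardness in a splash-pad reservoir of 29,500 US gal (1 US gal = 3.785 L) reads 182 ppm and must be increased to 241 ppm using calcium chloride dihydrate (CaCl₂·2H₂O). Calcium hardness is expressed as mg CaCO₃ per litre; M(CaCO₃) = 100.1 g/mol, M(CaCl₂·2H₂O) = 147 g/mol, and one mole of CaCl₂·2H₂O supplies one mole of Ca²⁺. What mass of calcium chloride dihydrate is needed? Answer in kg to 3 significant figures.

9.67 kg

Volume: 29,500 US gal × 3.785 L/gal = 111,658 L.
Hardness to add: (241 − 182) = 59 mg/L as CaCO₃ × 111,658 L = 6588 g as CaCO₃.
Moles of Ca²⁺ (1 mol Ca²⁺ ≡ 1 mol CaCO₃): 6588 / 100.1 g/mol = 65.81 mol.
Mass of CaCl₂·2H₂O: 65.81 × 147 = 9674 g.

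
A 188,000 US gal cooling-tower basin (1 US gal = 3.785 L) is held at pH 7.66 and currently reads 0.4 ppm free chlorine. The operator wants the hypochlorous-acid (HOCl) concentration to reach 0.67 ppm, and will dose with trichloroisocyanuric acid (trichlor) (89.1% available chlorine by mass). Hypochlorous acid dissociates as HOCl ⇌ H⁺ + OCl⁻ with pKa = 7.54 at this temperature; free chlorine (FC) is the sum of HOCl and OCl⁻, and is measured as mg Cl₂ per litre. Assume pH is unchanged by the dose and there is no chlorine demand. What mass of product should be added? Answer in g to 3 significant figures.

Volume: 188,000 US gal × 3.785 L/gal = 711,580 L.
[OCl⁻]/[HOCl] = 10^(pH − pKa) = 10^(7.66 − 7.54) = 1.318; fraction as HOCl = 1/(1 + 1.318) = 0.4314.
Free chlorine required for 0.67 ppm HOCl: 0.67 / 0.4314 = 1.553 ppm.
FC to add: 1.553 − 0.4 = 1.153 mg/L as Cl₂.
Cl₂ equivalent: 1.153 mg/L × 711,580 L = 820.6 g.
Product at 89.1% available Cl: 820.6 / 0.891 = 921 g.

921 g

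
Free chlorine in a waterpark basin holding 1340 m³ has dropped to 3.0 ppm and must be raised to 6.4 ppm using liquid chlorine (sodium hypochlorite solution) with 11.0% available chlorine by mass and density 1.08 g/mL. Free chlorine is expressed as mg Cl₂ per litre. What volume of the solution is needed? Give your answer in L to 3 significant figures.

38.4 L

Volume: 1340 m³ = 1,340,000 L.
Chlorine deficit: 6.4 − 3.0 = 3.4 ppm = 3.4 mg/L as Cl₂.
Cl₂ equivalent needed: 3.4 mg/L × 1,340,000 L = 4,556,000 mg = 4556 g.
Product at 11.0% available chlorine: 4556 / 0.11 = 41,420 g.
Volume at density 1.08 g/mL: 41,420 g ÷ 1.08 g/mL = 38,350 mL.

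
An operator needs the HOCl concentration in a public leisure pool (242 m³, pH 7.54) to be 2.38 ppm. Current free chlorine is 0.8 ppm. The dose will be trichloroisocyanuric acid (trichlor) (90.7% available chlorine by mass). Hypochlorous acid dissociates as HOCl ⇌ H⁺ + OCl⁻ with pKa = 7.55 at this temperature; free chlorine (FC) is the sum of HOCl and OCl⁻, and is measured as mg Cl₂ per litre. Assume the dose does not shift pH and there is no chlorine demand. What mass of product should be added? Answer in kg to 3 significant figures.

1.04 kg

Volume: 242 m³ = 242,000 L.
[OCl⁻]/[HOCl] = 10^(pH − pKa) = 10^(7.54 − 7.55) = 0.9772; fraction as HOCl = 1/(1 + 0.9772) = 0.5058.
Free chlorine required for 2.38 ppm HOCl: 2.38 / 0.5058 = 4.706 ppm.
FC to add: 4.706 − 0.8 = 3.906 mg/L as Cl₂.
Cl₂ equivalent: 3.906 mg/L × 242,000 L = 945.2 g.
Product at 90.7% available Cl: 945.2 / 0.907 = 1042 g.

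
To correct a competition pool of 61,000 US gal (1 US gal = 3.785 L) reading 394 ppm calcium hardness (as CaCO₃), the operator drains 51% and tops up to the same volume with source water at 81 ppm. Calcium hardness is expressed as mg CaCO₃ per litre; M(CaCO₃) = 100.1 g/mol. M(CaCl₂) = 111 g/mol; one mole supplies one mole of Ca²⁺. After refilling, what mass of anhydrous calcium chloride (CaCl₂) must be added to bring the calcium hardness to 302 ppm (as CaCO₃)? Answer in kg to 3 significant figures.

17.3 kg

Volume: 61,000 US gal × 3.785 L/gal = 230,885 L.
After draining 51% and refilling: 394 × 0.49 + 81 × 0.51 = 234.37 ppm.
Deficit to target: 302 − 234.37 = 67.63 mg/L.
As CaCO₃: 67.63 mg/L × 230,885 L = 15,610 g; ÷ 100.1 = 156 mol Ca²⁺.
Mass: 156 × 111 = 17,320 g.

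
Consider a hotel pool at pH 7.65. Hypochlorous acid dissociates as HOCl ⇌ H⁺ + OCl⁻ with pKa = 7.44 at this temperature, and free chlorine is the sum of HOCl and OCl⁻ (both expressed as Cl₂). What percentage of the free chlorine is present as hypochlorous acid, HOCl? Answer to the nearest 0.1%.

38.1%

[OCl⁻]/[HOCl] = 10^(pH − pKa) = 10^(7.65 − 7.44) = 10^0.21 = 1.622.
Fraction as HOCl = 1 / (1 + 1.622) = 0.3814.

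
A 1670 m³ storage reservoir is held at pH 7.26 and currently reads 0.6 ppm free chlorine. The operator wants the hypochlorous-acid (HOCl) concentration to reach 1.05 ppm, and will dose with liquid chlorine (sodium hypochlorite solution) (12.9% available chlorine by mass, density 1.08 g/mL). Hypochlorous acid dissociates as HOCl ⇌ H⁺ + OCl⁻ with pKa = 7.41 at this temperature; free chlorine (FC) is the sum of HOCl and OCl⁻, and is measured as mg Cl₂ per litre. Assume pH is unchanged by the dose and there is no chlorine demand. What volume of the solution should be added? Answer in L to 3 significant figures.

14.3 L

Volume: 1670 m³ = 1,670,000 L.
[OCl⁻]/[HOCl] = 10^(pH − pKa) = 10^(7.26 − 7.41) = 0.7079; fraction as HOCl = 1/(1 + 0.7079) = 0.5855.
Free chlorine required for 1.05 ppm HOCl: 1.05 / 0.5855 = 1.793 ppm.
FC to add: 1.793 − 0.6 = 1.193 mg/L as Cl₂.
Cl₂ equivalent: 1.193 mg/L × 1,670,000 L = 1993 g.
Product at 12.9% available Cl: 1993 / 0.129 = 15,450 g.
Volume: 15,450 g ÷ 1.08 g/mL = 14,300 mL.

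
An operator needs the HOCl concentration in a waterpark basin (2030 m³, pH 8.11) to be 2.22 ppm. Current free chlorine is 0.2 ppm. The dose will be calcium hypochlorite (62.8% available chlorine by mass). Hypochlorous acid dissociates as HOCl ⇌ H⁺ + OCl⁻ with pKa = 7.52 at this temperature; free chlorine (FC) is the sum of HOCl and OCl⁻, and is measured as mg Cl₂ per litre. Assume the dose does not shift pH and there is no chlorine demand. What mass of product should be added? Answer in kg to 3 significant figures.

Volume: 2030 m³ = 2,030,000 L.
[OCl⁻]/[HOCl] = 10^(pH − pKa) = 10^(8.11 − 7.52) = 3.89; fraction as HOCl = 1/(1 + 3.89) = 0.2045.
Free chlorine required for 2.22 ppm HOCl: 2.22 / 0.2045 = 10.86 ppm.
FC to add: 10.86 − 0.2 = 10.66 mg/L as Cl₂.
Cl₂ equivalent: 10.66 mg/L × 2,030,000 L = 21,630 g.
Product at 62.8% available Cl: 21,630 / 0.628 = 34,450 g.

34.4 kg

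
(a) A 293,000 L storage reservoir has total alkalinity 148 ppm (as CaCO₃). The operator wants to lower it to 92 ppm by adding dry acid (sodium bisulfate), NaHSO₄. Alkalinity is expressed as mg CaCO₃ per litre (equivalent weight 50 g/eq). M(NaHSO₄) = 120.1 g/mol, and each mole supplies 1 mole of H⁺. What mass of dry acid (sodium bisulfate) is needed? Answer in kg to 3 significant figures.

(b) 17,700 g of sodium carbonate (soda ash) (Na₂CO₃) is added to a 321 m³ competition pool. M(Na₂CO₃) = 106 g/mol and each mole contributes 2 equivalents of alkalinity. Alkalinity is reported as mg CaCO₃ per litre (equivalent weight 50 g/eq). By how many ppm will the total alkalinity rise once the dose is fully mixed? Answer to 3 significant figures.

(a) Alkalinity to neutralize: (148 − 92) = 56 mg/L as CaCO₃ × 293,000 L = 16,410 g as CaCO₃.
(a) Equivalents of H⁺ required: 16,410 ÷ 50 g/eq = 328.2 eq = 328.2 mol NaHSO₄.
(a) Mass of NaHSO₄: 328.2 × 120.1 = 39,410 g.

(b) Volume: 321 m³ = 321,000 L.
(b) Moles of Na₂CO₃: 17,700 g ÷ 106 g/mol = 167 mol → 334 eq of alkalinity.
(b) As CaCO₃: 334 eq × 50 g/eq = 16,700 g.
(b) Rise: 16,700 g / 321,000 L × 1000 = 52.02 mg/L.

(a) 39.4 kg; (b) 52.0 ppm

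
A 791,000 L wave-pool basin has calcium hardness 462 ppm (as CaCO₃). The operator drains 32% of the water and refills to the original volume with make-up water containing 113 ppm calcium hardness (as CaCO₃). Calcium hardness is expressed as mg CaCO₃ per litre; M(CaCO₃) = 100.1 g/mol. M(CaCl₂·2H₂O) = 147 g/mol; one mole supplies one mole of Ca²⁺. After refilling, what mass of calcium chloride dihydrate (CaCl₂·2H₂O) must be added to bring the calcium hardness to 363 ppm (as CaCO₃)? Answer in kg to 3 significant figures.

14.7 kg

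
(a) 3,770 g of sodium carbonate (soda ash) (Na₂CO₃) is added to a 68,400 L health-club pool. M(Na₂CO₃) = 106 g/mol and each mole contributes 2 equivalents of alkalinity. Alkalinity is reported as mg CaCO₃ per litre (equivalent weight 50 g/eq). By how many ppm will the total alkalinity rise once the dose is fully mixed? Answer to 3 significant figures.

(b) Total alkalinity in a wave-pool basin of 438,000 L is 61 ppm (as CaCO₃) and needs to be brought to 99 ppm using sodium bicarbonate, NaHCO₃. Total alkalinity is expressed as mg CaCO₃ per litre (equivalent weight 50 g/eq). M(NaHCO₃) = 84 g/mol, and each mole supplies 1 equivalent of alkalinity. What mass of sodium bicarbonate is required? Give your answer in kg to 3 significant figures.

(a) 52.0 ppm; (b) 28.0 kg

(a) Moles of Na₂CO₃: 3,770 g ÷ 106 g/mol = 35.57 mol → 71.13 eq of alkalinity.
(a) As CaCO₃: 71.13 eq × 50 g/eq = 3557 g.
(a) Rise: 3557 g / 68,400 L × 1000 = 52 mg/L.

(b) Alkalinity to add: (99 − 61) = 38 mg/L as CaCO₃ × 438,000 L = 16,640 g as CaCO₃.
(b) Equivalents: 16,640 g ÷ 50 g/eq = 332.9 eq.
(b) NaHCO₃ supplies 1 eq per mole → 332.9 mol.
(b) Mass: 332.9 mol × 84 g/mol = 27,960 g.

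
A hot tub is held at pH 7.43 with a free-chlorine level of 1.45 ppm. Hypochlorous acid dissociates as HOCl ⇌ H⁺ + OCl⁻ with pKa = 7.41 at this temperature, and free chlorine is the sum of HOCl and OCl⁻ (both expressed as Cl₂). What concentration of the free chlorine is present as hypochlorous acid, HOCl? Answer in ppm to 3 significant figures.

0.708 ppm

[OCl⁻]/[HOCl] = 10^(pH − pKa) = 10^(7.43 − 7.41) = 10^0.02 = 1.047.
Fraction as HOCl = 1 / (1 + 1.047) = 0.4885.
HOCl = 0.4885 × 1.45 ppm = 0.7083 ppm.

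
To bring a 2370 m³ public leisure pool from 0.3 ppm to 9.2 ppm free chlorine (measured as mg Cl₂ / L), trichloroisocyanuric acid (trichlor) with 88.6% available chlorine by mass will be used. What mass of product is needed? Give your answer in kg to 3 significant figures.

Volume: 2370 m³ = 2,370,000 L.
Chlorine deficit: 9.2 − 0.3 = 8.9 ppm = 8.9 mg/L as Cl₂.
Cl₂ equivalent needed: 8.9 mg/L × 2,370,000 L = 21,090,000 mg = 21,090 g.
Product at 88.6% available chlorine: 21,090 / 0.886 = 23,810 g.

23.8 kg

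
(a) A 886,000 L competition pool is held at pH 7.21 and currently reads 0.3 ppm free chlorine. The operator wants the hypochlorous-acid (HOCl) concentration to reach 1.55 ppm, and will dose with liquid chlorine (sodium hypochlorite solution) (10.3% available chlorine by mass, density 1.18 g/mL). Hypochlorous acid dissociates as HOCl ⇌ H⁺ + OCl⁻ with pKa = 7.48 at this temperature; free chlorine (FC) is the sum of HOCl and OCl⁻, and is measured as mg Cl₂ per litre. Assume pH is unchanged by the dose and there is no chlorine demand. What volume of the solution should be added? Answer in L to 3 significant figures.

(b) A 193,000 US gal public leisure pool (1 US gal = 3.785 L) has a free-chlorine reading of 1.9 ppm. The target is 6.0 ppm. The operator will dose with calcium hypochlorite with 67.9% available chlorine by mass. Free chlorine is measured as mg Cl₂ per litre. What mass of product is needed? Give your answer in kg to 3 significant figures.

(a) 15.2 L; (b) 4.41 kg

(a) [OCl⁻]/[HOCl] = 10^(pH − pKa) = 10^(7.21 − 7.48) = 0.537; fraction as HOCl = 1/(1 + 0.537) = 0.6506.
(a) Free chlorine required for 1.55 ppm HOCl: 1.55 / 0.6506 = 2.382 ppm.
(a) FC to add: 2.382 − 0.3 = 2.082 mg/L as Cl₂.
(a) Cl₂ equivalent: 2.082 mg/L × 886,000 L = 1845 g.
(a) Product at 10.3% available Cl: 1845 / 0.103 = 17,910 g.
(a) Volume: 17,910 g ÷ 1.18 g/mL = 15,180 mL.

(b) Volume: 193,000 US gal × 3.785 L/gal = 730,505 L.
(b) Chlorine deficit: 6.0 − 1.9 = 4.1 ppm = 4.1 mg/L as Cl₂.
(b) Cl₂ equivalent needed: 4.1 mg/L × 730,505 L = 2,995,000 mg = 2995 g.
(b) Product at 67.9% available chlorine: 2995 / 0.679 = 4411 g.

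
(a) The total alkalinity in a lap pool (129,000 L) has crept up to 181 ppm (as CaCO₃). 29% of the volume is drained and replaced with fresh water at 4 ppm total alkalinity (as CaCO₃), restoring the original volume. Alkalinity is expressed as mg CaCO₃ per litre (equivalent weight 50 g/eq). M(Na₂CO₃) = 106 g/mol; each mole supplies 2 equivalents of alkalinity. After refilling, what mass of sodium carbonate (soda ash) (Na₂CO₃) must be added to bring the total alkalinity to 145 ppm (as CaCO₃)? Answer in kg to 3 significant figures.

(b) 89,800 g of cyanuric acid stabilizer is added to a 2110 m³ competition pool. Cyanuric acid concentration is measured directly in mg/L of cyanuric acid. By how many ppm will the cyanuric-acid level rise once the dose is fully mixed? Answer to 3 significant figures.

(a) 2.10 kg; (b) 42.6 ppm

(a) After draining 29% and refilling: 181 × 0.71 + 4 × 0.29 = 129.67 ppm.
(a) Deficit to target: 145 − 129.67 = 15.33 mg/L.
(a) As CaCO₃: 15.33 mg/L × 129,000 L = 1978 g; ÷ 50 g/eq ÷ 2 = 19.78 mol Na₂CO₃.
(a) Mass: 19.78 × 106 = 2096 g.

(b) Volume: 2110 m³ = 2,110,000 L.
(b) Rise: 89,800 g / 2,110,000 L × 1000 = 42.56 mg/L.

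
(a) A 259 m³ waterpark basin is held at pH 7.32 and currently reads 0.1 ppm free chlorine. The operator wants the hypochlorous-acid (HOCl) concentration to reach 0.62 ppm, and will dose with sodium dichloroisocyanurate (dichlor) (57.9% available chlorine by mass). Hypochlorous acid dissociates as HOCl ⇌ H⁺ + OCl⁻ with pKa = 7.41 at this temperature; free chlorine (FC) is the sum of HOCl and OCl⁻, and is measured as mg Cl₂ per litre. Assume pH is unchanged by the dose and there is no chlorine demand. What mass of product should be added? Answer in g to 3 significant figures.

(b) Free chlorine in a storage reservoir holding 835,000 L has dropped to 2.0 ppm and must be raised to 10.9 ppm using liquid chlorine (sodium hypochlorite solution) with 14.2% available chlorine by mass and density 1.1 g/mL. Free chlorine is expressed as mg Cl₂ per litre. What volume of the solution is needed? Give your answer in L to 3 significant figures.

(a) Volume: 259 m³ = 259,000 L.
(a) [OCl⁻]/[HOCl] = 10^(pH − pKa) = 10^(7.32 − 7.41) = 0.8128; fraction as HOCl = 1/(1 + 0.8128) = 0.5516.
(a) Free chlorine required for 0.62 ppm HOCl: 0.62 / 0.5516 = 1.124 ppm.
(a) FC to add: 1.124 − 0.1 = 1.024 mg/L as Cl₂.
(a) Cl₂ equivalent: 1.024 mg/L × 259,000 L = 265.2 g.
(a) Product at 57.9% available Cl: 265.2 / 0.579 = 458 g.

(b) Chlorine deficit: 10.9 − 2.0 = 8.9 ppm = 8.9 mg/L as Cl₂.
(b) Cl₂ equivalent needed: 8.9 mg/L × 835,000 L = 7,432,000 mg = 7432 g.
(b) Product at 14.2% available chlorine: 7432 / 0.142 = 52,330 g.
(b) Volume at density 1.1 g/mL: 52,330 g ÷ 1.1 g/mL = 47,580 mL.

(a) 458 g; (b) 47.6 L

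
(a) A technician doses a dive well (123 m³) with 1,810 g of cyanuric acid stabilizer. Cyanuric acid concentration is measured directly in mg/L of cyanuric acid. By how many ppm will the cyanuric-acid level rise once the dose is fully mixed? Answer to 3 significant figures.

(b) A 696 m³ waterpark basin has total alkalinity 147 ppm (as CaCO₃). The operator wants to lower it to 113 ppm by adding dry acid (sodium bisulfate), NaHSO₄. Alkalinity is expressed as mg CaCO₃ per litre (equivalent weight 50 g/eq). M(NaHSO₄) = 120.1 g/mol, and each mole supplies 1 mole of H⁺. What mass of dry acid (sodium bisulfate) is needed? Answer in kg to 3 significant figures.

(a) Volume: 123 m³ = 123,000 L.
(a) Rise: 1,810 g / 123,000 L × 1000 = 14.72 mg/L.

(b) Volume: 696 m³ = 696,000 L.
(b) Alkalinity to neutralize: (147 − 113) = 34 mg/L as CaCO₃ × 696,000 L = 23,660 g as CaCO₃.
(b) Equivalents of H⁺ required: 23,660 ÷ 50 g/eq = 473.3 eq = 473.3 mol NaHSO₄.
(b) Mass of NaHSO₄: 473.3 × 120.1 = 56,840 g.

(a) 14.7 ppm; (b) 56.8 kg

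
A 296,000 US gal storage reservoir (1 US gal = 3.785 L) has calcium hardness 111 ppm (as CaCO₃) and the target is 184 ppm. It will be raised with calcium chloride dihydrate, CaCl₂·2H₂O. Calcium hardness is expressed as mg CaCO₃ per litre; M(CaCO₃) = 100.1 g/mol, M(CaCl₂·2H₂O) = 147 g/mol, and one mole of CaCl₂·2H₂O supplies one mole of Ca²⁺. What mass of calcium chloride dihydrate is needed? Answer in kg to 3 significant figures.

Volume: 296,000 US gal × 3.785 L/gal = 1,120,360 L.
Hardness to add: (184 − 111) = 73 mg/L as CaCO₃ × 1,120,360 L = 81,790 g as CaCO₃.
Moles of Ca²⁺ (1 mol Ca²⁺ ≡ 1 mol CaCO₃): 81,790 / 100.1 g/mol = 817 mol.
Mass of CaCl₂·2H₂O: 817 × 147 = 120,100 g.

120 kg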